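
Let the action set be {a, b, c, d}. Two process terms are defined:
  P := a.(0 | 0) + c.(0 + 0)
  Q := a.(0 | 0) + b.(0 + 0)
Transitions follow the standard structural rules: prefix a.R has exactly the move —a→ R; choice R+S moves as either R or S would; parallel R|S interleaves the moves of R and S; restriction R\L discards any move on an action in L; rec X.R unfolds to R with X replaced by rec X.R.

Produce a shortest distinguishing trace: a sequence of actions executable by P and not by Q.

P's transition system — 3 states:
  p0 = a.(0 | 0) + c.(0 + 0) ⊢ ··a··> p1, ··c··> p2
  p1 = 0 | 0 ⊢ (no moves)
  p2 = 0 + 0 ⊢ (no moves)
Q's transition system — 3 states:
  q0 = a.(0 | 0) + b.(0 + 0) ⊢ ··a··> q1, ··b··> q2
  q1 = 0 | 0 ⊢ (no moves)
  q2 = 0 + 0 ⊢ (no moves)
Executing c from P (initial set {p0}):
  after c @ step 1: {p2}
  ✓ P
Executing c from Q (initial set {q0}):
  after c @ step 1: ∅  — Q cannot continue

c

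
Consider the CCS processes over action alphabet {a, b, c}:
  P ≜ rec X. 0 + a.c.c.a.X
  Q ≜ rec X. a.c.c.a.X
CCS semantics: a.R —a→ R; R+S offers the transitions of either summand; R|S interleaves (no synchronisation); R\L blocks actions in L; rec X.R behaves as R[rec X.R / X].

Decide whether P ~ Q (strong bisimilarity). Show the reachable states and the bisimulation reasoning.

bisimilar

LTS(P): 4 reachable states
  p0 = rec X. 0 + a.c.c.a.X :: -a-> p1
  p1 = c.c.a.(rec X. 0 + a.c.c.a.X) :: -c-> p2
  p2 = c.a.(rec X. 0 + a.c.c.a.X) :: -c-> p3
  p3 = a.(rec X. 0 + a.c.c.a.X) :: -a-> p0
LTS(Q): 4 reachable states
  q0 = rec X. a.c.c.a.X :: -a-> q1
  q1 = c.c.a.(rec X. a.c.c.a.X) :: -c-> q2
  q2 = c.a.(rec X. a.c.c.a.X) :: -c-> q3
  q3 = a.(rec X. a.c.c.a.X) :: -a-> q0
Partition-refinement fixed point:
  B0 = {p0, q0}
  B1 = {p1, q1}
  B2 = {p2, q2}
  B3 = {p3, q3}
p0 ∈ B0, q0 ∈ B0 → same block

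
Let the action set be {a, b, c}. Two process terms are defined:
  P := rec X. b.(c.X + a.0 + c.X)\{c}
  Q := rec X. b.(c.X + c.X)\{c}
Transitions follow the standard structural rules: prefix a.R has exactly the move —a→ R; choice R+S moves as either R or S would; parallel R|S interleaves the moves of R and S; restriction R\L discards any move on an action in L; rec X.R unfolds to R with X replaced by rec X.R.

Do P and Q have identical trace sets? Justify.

P's transition system — 3 states:
  p0 = rec X. b.(c.X + a.0 + c.X)\{c} → -b-> p1
  p1 = (c.(rec X. b.(c.X + a.0 + c.X)\{c}) + a.0 + c.(rec X. b.(c.X + a.0 + c.X)\{c}))\{c} → -a-> p2
  p2 = 0\{c} → (no moves)
Q's transition system — 2 states:
  q0 = rec X. b.(c.X + c.X)\{c} → -b-> q1
  q1 = (c.(rec X. b.(c.X + c.X)\{c}) + c.(rec X. b.(c.X + c.X)\{c}))\{c} → (no moves)
Executing ba from P (initial set {p0}):
  step 1 (b): {p1}
  step 2 (a): {p2}
  P completes σ.
Executing ba from Q (initial set {q0}):
  step 1 (b): {q1}
  step 2 (a): ∅ (Q stuck)

NO — witness ⟨ba⟩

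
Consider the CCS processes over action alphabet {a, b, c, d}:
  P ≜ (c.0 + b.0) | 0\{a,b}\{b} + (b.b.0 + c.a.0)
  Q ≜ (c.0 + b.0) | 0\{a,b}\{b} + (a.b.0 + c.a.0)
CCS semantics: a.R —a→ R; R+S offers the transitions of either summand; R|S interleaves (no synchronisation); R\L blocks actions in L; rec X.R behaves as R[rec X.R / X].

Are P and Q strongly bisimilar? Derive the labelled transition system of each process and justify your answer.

LTS(P): 5 reachable states
  s0 = (c.0 + b.0) | 0\{a,b}\{b} + (b.b.0 + c.a.0) | =b=> s1, =b=> s2, =c=> s1, =c=> s3
  s1 = 0 | 0\{a,b}\{b} | ·
  s2 = b.0 | =b=> s4
  s3 = a.0 | =a=> s4
  s4 = 0 | ·
LTS(Q): 5 reachable states
  t0 = (c.0 + b.0) | 0\{a,b}\{b} + (a.b.0 + c.a.0) | =a=> t1, =b=> t2, =c=> t2, =c=> t3
  t1 = b.0 | =b=> t4
  t2 = 0 | 0\{a,b}\{b} | ·
  t3 = a.0 | =a=> t4
  t4 = 0 | ·
Partition-refinement fixed point:
  B0 = {s0}
  B1 = {s1, s4, t2, t4}
  B2 = {s3, t3}
  B3 = {s2, t1}
  B4 = {t0}
s0 ∈ B0, t0 ∈ B4 → different blocks

NO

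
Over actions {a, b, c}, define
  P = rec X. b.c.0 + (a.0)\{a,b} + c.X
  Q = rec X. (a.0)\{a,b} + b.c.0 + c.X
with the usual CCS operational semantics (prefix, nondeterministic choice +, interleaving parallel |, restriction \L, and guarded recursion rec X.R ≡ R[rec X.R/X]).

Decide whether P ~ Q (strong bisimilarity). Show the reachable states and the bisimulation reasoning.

P ~ Q

Reachable graph of P (3 states):
  p0 = rec X. b.c.0 + (a.0)\{a,b} + c.X | -b-> p1, -c-> p0
  p1 = c.0 | -c-> p2
  p2 = 0 | ·
Reachable graph of Q (3 states):
  q0 = rec X. (a.0)\{a,b} + b.c.0 + c.X | -b-> q1, -c-> q0
  q1 = c.0 | -c-> q2
  q2 = 0 | ·
Bisimilarity quotient blocks:
  B0 = {p0, q0}
  B1 = {p1, q1}
  B2 = {p2, q2}
p0 ∈ B0, q0 ∈ B0 → same block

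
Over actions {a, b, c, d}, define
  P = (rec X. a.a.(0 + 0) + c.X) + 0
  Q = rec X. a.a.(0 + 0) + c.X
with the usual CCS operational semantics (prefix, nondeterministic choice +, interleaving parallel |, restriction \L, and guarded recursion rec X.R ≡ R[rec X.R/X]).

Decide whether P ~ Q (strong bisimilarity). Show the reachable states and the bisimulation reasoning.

bisimilar

LTS(P): 4 reachable states
  p0 = (rec X. a.a.(0 + 0) + c.X) + 0 → ··a··> p1, ··c··> p2
  p1 = a.(0 + 0) → ··a··> p3
  p2 = rec X. a.a.(0 + 0) + c.X → ··a··> p1, ··c··> p2
  p3 = 0 + 0 → (no moves)
LTS(Q): 3 reachable states
  q0 = rec X. a.a.(0 + 0) + c.X → ··a··> q1, ··c··> q0
  q1 = a.(0 + 0) → ··a··> q2
  q2 = 0 + 0 → (no moves)
Partition-refinement fixed point:
  B0 = {p0, p2, q0}
  B1 = {p1, q1}
  B2 = {p3, q2}
p0 ∈ B0, q0 ∈ B0 → same block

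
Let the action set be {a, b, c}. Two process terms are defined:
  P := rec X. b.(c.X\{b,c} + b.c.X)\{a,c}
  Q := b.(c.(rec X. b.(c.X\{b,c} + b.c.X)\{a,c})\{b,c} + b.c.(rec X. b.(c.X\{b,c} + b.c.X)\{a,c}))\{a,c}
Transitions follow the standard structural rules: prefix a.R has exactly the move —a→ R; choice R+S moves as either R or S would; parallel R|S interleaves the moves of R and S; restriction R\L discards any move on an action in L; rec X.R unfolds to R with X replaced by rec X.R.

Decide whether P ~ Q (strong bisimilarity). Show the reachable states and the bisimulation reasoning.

Reachable graph of P (3 states):
  m0 = rec X. b.(c.X\{b,c} + b.c.X)\{a,c} ⊢ =b=> m1
  m1 = (c.(rec X. b.(c.X\{b,c} + b.c.X)\{a,c})\{b,c} + b.c.(rec X. b.(c.X\{b,c} + b.c.X)\{a,c}))\{a,c} ⊢ =b=> m2
  m2 = (c.(rec X. b.(c.X\{b,c} + b.c.X)\{a,c}))\{a,c} ⊢ (no moves)
Reachable graph of Q (3 states):
  n0 = b.(c.(rec X. b.(c.X\{b,c} + b.c.X)\{a,c})\{b,c} + b.c.(rec X. b.(c.X\{b,c} + b.c.X)\{a,c}))\{a,c} ⊢ =b=> n1
  n1 = (c.(rec X. b.(c.X\{b,c} + b.c.X)\{a,c})\{b,c} + b.c.(rec X. b.(c.X\{b,c} + b.c.X)\{a,c}))\{a,c} ⊢ =b=> n2
  n2 = (c.(rec X. b.(c.X\{b,c} + b.c.X)\{a,c}))\{a,c} ⊢ (no moves)
Coarsest stable partition (strong bisimilarity classes):
  B0 = {m0, n0}
  B1 = {m1, n1}
  B2 = {m2, n2}
m0 ∈ B0, n0 ∈ B0 → same block

YES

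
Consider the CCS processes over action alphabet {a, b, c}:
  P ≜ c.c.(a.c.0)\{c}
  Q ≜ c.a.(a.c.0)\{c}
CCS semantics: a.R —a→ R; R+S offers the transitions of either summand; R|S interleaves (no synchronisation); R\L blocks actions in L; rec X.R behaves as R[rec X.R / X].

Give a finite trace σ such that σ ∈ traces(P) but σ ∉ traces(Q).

LTS(P): 4 reachable states
  p0 = c.c.(a.c.0)\{c} | ··c··> p1
  p1 = c.(a.c.0)\{c} | ··c··> p2
  p2 = (a.c.0)\{c} | ··a··> p3
  p3 = (c.0)\{c} | ·
LTS(Q): 4 reachable states
  q0 = c.a.(a.c.0)\{c} | ··c··> q1
  q1 = a.(a.c.0)\{c} | ··a··> q2
  q2 = (a.c.0)\{c} | ··a··> q3
  q3 = (c.0)\{c} | ·
Trace ⟨cc⟩ through P, begin at {p0}:
  [1] c ⇒ {p1}
  [2] c ⇒ {p2}
  — P admits the full trace.
Trace ⟨cc⟩ through Q, begin at {q0}:
  [1] c ⇒ {q1}
  [2] c ⇒ ∅  — Q cannot continue

cc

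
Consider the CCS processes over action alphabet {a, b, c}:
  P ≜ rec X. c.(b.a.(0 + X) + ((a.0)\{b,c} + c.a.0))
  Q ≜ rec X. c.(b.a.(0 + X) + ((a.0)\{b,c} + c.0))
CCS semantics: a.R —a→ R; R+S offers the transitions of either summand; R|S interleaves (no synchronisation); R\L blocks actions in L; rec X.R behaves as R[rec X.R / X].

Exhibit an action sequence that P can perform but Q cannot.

P's transition system — 7 states:
  s0 = rec X. c.(b.a.(0 + X) + ((a.0)\{b,c} + c.a.0)) | -c-> s1
  s1 = b.a.(0 + (rec X. c.(b.a.(0 + X) + ((a.0)\{b,c} + c.a.0)))) + ((a.0)\{b,c} + c.a.0) | -a-> s2, -b-> s3, -c-> s4
  s2 = 0\{b,c} | ∅
  s3 = a.(0 + (rec X. c.(b.a.(0 + X) + ((a.0)\{b,c} + c.a.0)))) | -a-> s5
  s4 = a.0 | -a-> s6
  s5 = 0 + (rec X. c.(b.a.(0 + X) + ((a.0)\{b,c} + c.a.0))) | -c-> s1
  s6 = 0 | ∅
Q's transition system — 6 states:
  t0 = rec X. c.(b.a.(0 + X) + ((a.0)\{b,c} + c.0)) | -c-> t1
  t1 = b.a.(0 + (rec X. c.(b.a.(0 + X) + ((a.0)\{b,c} + c.0)))) + ((a.0)\{b,c} + c.0) | -a-> t2, -b-> t3, -c-> t4
  t2 = 0\{b,c} | ∅
  t3 = a.(0 + (rec X. c.(b.a.(0 + X) + ((a.0)\{b,c} + c.0)))) | -a-> t5
  t4 = 0 | ∅
  t5 = 0 + (rec X. c.(b.a.(0 + X) + ((a.0)\{b,c} + c.0))) | -c-> t1
Trace ⟨cca⟩ through P, begin at {s0}:
  step 1 (c): {s1}
  step 2 (c): {s4}
  step 3 (a): {s6}
  ✓ P
Trace ⟨cca⟩ through Q, begin at {t0}:
  step 1 (c): {t1}
  step 2 (c): {t4}
  step 3 (a): no successor for Q

cca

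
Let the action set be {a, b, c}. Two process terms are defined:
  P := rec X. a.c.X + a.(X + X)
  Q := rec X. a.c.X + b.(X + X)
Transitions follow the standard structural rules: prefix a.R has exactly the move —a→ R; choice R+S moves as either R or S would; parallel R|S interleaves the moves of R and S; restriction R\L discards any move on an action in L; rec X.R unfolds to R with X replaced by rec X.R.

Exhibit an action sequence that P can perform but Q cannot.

P's transition system — 3 states:
  p0 = rec X. a.c.X + a.(X + X) :: =a=> p1, =a=> p2
  p1 = (rec X. a.c.X + a.(X + X)) + (rec X. a.c.X + a.(X + X)) :: =a=> p1, =a=> p2
  p2 = c.(rec X. a.c.X + a.(X + X)) :: =c=> p0
Q's transition system — 3 states:
  q0 = rec X. a.c.X + b.(X + X) :: =a=> q1, =b=> q2
  q1 = c.(rec X. a.c.X + b.(X + X)) :: =c=> q0
  q2 = (rec X. a.c.X + b.(X + X)) + (rec X. a.c.X + b.(X + X)) :: =a=> q1, =b=> q2
Run σ = ⟨aa⟩ on P: start {p0}
  [1] a ⇒ {p1, p2}
  [2] a ⇒ {p1, p2}
  ✓ P
Run σ = ⟨aa⟩ on Q: start {q0}
  [1] a ⇒ {q1}
  [2] a ⇒ ∅  — Q cannot continue

aa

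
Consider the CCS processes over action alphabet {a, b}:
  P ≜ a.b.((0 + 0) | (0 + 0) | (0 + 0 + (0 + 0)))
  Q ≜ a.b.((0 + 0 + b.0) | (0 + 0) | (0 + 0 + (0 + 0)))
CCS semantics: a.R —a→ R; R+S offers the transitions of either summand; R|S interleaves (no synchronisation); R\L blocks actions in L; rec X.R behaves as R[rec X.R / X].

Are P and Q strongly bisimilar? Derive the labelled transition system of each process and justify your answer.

not bisimilar

LTS(P): 3 reachable states
  p0 = a.b.((0 + 0) | (0 + 0) | (0 + 0 + (0 + 0))) :: -a-> p1
  p1 = b.((0 + 0) | (0 + 0) | (0 + 0 + (0 + 0))) :: -b-> p2
  p2 = (0 + 0) | (0 + 0) | (0 + 0 + (0 + 0)) :: deadlocked
LTS(Q): 4 reachable states
  q0 = a.b.((0 + 0 + b.0) | (0 + 0) | (0 + 0 + (0 + 0))) :: -a-> q1
  q1 = b.((0 + 0 + b.0) | (0 + 0) | (0 + 0 + (0 + 0))) :: -b-> q2
  q2 = (0 + 0 + b.0) | (0 + 0) | (0 + 0 + (0 + 0)) :: -b-> q3
  q3 = 0 | (0 + 0) | (0 + 0 + (0 + 0)) :: deadlocked
Partition-refinement fixed point:
  B0 = {p0}
  B1 = {p1, q2}
  B2 = {p2, q3}
  B3 = {q0}
  B4 = {q1}
p0 ∈ B0, q0 ∈ B3 → different blocks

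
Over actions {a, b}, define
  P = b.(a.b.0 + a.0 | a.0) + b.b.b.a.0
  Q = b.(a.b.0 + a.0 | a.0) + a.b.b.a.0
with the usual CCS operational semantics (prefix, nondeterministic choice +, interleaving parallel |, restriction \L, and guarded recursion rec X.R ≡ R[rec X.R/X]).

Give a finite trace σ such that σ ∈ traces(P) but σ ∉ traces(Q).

LTS(P): 10 reachable states
  p0 = b.(a.b.0 + a.0 | a.0) + b.b.b.a.0 :: —b→ p1, —b→ p2
  p1 = a.b.0 + a.0 | a.0 :: —a→ p3, —a→ p4, —a→ p5
  p2 = b.b.a.0 :: —b→ p6
  p3 = 0 | a.0 :: —a→ p7
  p4 = a.0 | 0 :: —a→ p7
  p5 = b.0 :: —b→ p8
  p6 = b.a.0 :: —b→ p9
  p7 = 0 | 0 :: ∅
  p8 = 0 :: ∅
  p9 = a.0 :: —a→ p8
LTS(Q): 10 reachable states
  q0 = b.(a.b.0 + a.0 | a.0) + a.b.b.a.0 :: —a→ q1, —b→ q2
  q1 = b.b.a.0 :: —b→ q3
  q2 = a.b.0 + a.0 | a.0 :: —a→ q4, —a→ q5, —a→ q6
  q3 = b.a.0 :: —b→ q7
  q4 = 0 | a.0 :: —a→ q8
  q5 = a.0 | 0 :: —a→ q8
  q6 = b.0 :: —b→ q9
  q7 = a.0 :: —a→ q9
  q8 = 0 | 0 :: ∅
  q9 = 0 :: ∅
Trace ⟨bb⟩ through P, begin at {p0}:
  after b @ step 1: {p1, p2}
  after b @ step 2: {p6}
  — P admits the full trace.
Trace ⟨bb⟩ through Q, begin at {q0}:
  after b @ step 1: {q2}
  after b @ step 2: no successor for Q

bb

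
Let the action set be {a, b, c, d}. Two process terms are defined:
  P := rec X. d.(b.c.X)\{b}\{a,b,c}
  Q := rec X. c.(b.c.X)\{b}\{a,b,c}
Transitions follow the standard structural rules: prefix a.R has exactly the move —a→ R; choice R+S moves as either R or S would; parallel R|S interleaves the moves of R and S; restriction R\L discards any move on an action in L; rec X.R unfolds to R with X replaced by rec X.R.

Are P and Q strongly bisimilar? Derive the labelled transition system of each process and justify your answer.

NO

Reachable graph of P (2 states):
  s0 = rec X. d.(b.c.X)\{b}\{a,b,c} has moves —d→ s1
  s1 = (b.c.(rec X. d.(b.c.X)\{b}\{a,b,c}))\{b}\{a,b,c} has moves ·
Reachable graph of Q (2 states):
  t0 = rec X. c.(b.c.X)\{b}\{a,b,c} has moves —c→ t1
  t1 = (b.c.(rec X. c.(b.c.X)\{b}\{a,b,c}))\{b}\{a,b,c} has moves ·
Coarsest stable partition (strong bisimilarity classes):
  B0 = {s0}
  B1 = {s1, t1}
  B2 = {t0}
s0 ∈ B0, t0 ∈ B2 → different blocks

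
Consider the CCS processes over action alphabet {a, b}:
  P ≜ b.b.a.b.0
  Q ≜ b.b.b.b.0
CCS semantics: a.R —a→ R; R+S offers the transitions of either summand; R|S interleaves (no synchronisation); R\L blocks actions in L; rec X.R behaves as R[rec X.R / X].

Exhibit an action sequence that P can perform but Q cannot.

bba

Reachable graph of P (5 states):
  u0 = b.b.a.b.0 → —b→ u1
  u1 = b.a.b.0 → —b→ u2
  u2 = a.b.0 → —a→ u3
  u3 = b.0 → —b→ u4
  u4 = 0 → deadlocked
Reachable graph of Q (5 states):
  v0 = b.b.b.b.0 → —b→ v1
  v1 = b.b.b.0 → —b→ v2
  v2 = b.b.0 → —b→ v3
  v3 = b.0 → —b→ v4
  v4 = 0 → deadlocked
Trace ⟨bba⟩ through P, begin at {u0}:
  step 1 (b): {u1}
  step 2 (b): {u2}
  step 3 (a): {u3}
  ✓ P
Trace ⟨bba⟩ through Q, begin at {v0}:
  step 1 (b): {v1}
  step 2 (b): {v2}
  step 3 (a): no successor for Q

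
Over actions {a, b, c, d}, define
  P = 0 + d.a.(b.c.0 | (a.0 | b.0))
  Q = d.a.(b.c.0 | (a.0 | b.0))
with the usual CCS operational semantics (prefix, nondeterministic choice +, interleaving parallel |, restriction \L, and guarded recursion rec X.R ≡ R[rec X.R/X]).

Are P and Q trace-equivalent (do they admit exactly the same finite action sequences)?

traces(P) = traces(Q)

LTS(P): 14 reachable states
  u0 = 0 + d.a.(b.c.0 | (a.0 | b.0)) → -d-> u1
  u1 = a.(b.c.0 | (a.0 | b.0)) → -a-> u2
  u2 = b.c.0 | (a.0 | b.0) → -a-> u3, -b-> u4, -b-> u5
  u3 = b.c.0 | (0 | b.0) → -b-> u6, -b-> u7
  u4 = b.c.0 | (a.0 | 0) → -a-> u6, -b-> u8
  u5 = c.0 | (a.0 | b.0) → -a-> u7, -b-> u8, -c-> u9
  u6 = b.c.0 | (0 | 0) → -b-> u10
  u7 = c.0 | (0 | b.0) → -b-> u10, -c-> u11
  u8 = c.0 | (a.0 | 0) → -a-> u10, -c-> u12
  u9 = 0 | (a.0 | b.0) → -a-> u11, -b-> u12
  u10 = c.0 | (0 | 0) → -c-> u13
  u11 = 0 | (0 | b.0) → -b-> u13
  u12 = 0 | (a.0 | 0) → -a-> u13
  u13 = 0 | (0 | 0) → stopped
LTS(Q): 14 reachable states
  v0 = d.a.(b.c.0 | (a.0 | b.0)) → -d-> v1
  v1 = a.(b.c.0 | (a.0 | b.0)) → -a-> v2
  v2 = b.c.0 | (a.0 | b.0) → -a-> v3, -b-> v4, -b-> v5
  v3 = b.c.0 | (0 | b.0) → -b-> v6, -b-> v7
  v4 = b.c.0 | (a.0 | 0) → -a-> v6, -b-> v8
  v5 = c.0 | (a.0 | b.0) → -a-> v7, -b-> v8, -c-> v9
  v6 = b.c.0 | (0 | 0) → -b-> v10
  v7 = c.0 | (0 | b.0) → -b-> v10, -c-> v11
  v8 = c.0 | (a.0 | 0) → -a-> v10, -c-> v12
  v9 = 0 | (a.0 | b.0) → -a-> v11, -b-> v12
  v10 = c.0 | (0 | 0) → -c-> v13
  v11 = 0 | (0 | b.0) → -b-> v13
  v12 = 0 | (a.0 | 0) → -a-> v13
  v13 = 0 | (0 | 0) → stopped
Partition-refinement fixed point:
  B0 = {u0, v0}
  B1 = {u1, v1}
  B2 = {u2, v2}
  B3 = {u3, v3}
  B4 = {u7, v7}
  B5 = {u11, v11}
  B6 = {u13, v13}
  B7 = {u10, v10}
  B8 = {u6, v6}
  B9 = {u4, v4}
  B10 = {u8, v8}
  B11 = {u12, v12}
  B12 = {u5, v5}
  B13 = {u9, v9}
u0 ∈ B0, v0 ∈ B0 → same block
Bisimilar ⇒ trace-equivalent.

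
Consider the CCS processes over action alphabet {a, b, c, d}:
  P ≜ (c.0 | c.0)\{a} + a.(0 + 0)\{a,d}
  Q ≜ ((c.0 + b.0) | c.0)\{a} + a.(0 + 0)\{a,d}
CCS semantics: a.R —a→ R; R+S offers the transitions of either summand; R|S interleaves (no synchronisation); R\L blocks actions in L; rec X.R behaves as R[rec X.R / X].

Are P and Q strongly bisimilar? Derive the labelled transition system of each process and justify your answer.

P's transition system — 5 states:
  s0 = (c.0 | c.0)\{a} + a.(0 + 0)\{a,d} ⊢ —a→ s1, —c→ s2, —c→ s3
  s1 = (0 + 0)\{a,d} ⊢ ∅
  s2 = (0 | c.0)\{a} ⊢ —c→ s4
  s3 = (c.0 | 0)\{a} ⊢ —c→ s4
  s4 = (0 | 0)\{a} ⊢ ∅
Q's transition system — 5 states:
  t0 = ((c.0 + b.0) | c.0)\{a} + a.(0 + 0)\{a,d} ⊢ —a→ t1, —b→ t2, —c→ t2, —c→ t3
  t1 = (0 + 0)\{a,d} ⊢ ∅
  t2 = (0 | c.0)\{a} ⊢ —c→ t4
  t3 = ((c.0 + b.0) | 0)\{a} ⊢ —b→ t4, —c→ t4
  t4 = (0 | 0)\{a} ⊢ ∅
Coarsest stable partition (strong bisimilarity classes):
  B0 = {s0}
  B1 = {s1, s4, t1, t4}
  B2 = {s2, s3, t2}
  B3 = {t0}
  B4 = {t3}
s0 ∈ B0, t0 ∈ B3 → different blocks

P ≁ Q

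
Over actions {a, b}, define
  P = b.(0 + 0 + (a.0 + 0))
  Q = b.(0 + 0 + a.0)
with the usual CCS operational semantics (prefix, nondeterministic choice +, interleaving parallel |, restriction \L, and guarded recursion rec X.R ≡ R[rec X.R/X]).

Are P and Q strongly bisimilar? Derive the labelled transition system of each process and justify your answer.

YES

LTS(P): 3 reachable states
  u0 = b.(0 + 0 + (a.0 + 0)) has moves ··b··> u1
  u1 = 0 + 0 + (a.0 + 0) has moves ··a··> u2
  u2 = 0 has moves (no moves)
LTS(Q): 3 reachable states
  v0 = b.(0 + 0 + a.0) has moves ··b··> v1
  v1 = 0 + 0 + a.0 has moves ··a··> v2
  v2 = 0 has moves (no moves)
Bisimilarity quotient blocks:
  B0 = {u0, v0}
  B1 = {u1, v1}
  B2 = {u2, v2}
u0 ∈ B0, v0 ∈ B0 → same block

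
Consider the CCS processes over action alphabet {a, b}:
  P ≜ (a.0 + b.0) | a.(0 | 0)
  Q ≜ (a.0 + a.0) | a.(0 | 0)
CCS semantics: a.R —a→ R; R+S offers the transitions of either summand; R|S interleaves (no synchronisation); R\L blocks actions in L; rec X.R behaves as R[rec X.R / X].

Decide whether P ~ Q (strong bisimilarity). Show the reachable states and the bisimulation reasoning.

P's transition system — 4 states:
  m0 = (a.0 + b.0) | a.(0 | 0) has moves =a=> m1, =a=> m2, =b=> m2
  m1 = (a.0 + b.0) | (0 | 0) has moves =a=> m3, =b=> m3
  m2 = 0 | a.(0 | 0) has moves =a=> m3
  m3 = 0 | (0 | 0) has moves ·
Q's transition system — 4 states:
  n0 = (a.0 + a.0) | a.(0 | 0) has moves =a=> n1, =a=> n2
  n1 = (a.0 + a.0) | (0 | 0) has moves =a=> n3
  n2 = 0 | a.(0 | 0) has moves =a=> n3
  n3 = 0 | (0 | 0) has moves ·
Partition-refinement fixed point:
  B0 = {m0}
  B1 = {m1}
  B2 = {m3, n3}
  B3 = {m2, n1, n2}
  B4 = {n0}
m0 ∈ B0, n0 ∈ B4 → different blocks

NO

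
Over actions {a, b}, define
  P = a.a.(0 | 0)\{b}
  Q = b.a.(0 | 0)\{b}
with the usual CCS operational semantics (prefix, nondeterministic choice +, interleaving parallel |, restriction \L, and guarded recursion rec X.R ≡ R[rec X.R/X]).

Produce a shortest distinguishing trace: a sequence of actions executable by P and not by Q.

Reachable graph of P (3 states):
  p0 = a.a.(0 | 0)\{b} | =a=> p1
  p1 = a.(0 | 0)\{b} | =a=> p2
  p2 = (0 | 0)\{b} | ·
Reachable graph of Q (3 states):
  q0 = b.a.(0 | 0)\{b} | =b=> q1
  q1 = a.(0 | 0)\{b} | =a=> q2
  q2 = (0 | 0)\{b} | ·
Executing a from P (initial set {p0}):
  step 1 (a): {p1}
  — P admits the full trace.
Executing a from Q (initial set {q0}):
  step 1 (a): ∅  — Q cannot continue

a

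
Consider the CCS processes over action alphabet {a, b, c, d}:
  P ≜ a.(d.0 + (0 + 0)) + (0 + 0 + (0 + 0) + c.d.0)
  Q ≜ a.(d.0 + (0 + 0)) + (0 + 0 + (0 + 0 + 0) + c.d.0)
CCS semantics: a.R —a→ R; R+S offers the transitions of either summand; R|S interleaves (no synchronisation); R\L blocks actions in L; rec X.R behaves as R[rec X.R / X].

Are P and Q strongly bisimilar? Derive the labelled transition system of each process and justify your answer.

LTS(P): 4 reachable states
  s0 = a.(d.0 + (0 + 0)) + (0 + 0 + (0 + 0) + c.d.0) → —a→ s1, —c→ s2
  s1 = d.0 + (0 + 0) → —d→ s3
  s2 = d.0 → —d→ s3
  s3 = 0 → stopped
LTS(Q): 4 reachable states
  t0 = a.(d.0 + (0 + 0)) + (0 + 0 + (0 + 0 + 0) + c.d.0) → —a→ t1, —c→ t2
  t1 = d.0 + (0 + 0) → —d→ t3
  t2 = d.0 → —d→ t3
  t3 = 0 → stopped
Coarsest stable partition (strong bisimilarity classes):
  B0 = {s0, t0}
  B1 = {s1, s2, t1, t2}
  B2 = {s3, t3}
s0 ∈ B0, t0 ∈ B0 → same block

bisimilar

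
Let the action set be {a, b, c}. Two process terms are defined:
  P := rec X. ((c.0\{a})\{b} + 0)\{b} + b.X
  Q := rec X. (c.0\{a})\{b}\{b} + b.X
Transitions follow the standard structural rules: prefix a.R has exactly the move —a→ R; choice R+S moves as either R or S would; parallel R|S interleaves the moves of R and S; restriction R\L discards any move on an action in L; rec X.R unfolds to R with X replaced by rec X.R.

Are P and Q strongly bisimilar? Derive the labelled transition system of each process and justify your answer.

Reachable graph of P (2 states):
  p0 = rec X. ((c.0\{a})\{b} + 0)\{b} + b.X → ··b··> p0, ··c··> p1
  p1 = 0\{a}\{b}\{b} → ·
Reachable graph of Q (2 states):
  q0 = rec X. (c.0\{a})\{b}\{b} + b.X → ··b··> q0, ··c··> q1
  q1 = 0\{a}\{b}\{b} → ·
Coarsest stable partition (strong bisimilarity classes):
  B0 = {p0, q0}
  B1 = {p1, q1}
p0 ∈ B0, q0 ∈ B0 → same block

bisimilar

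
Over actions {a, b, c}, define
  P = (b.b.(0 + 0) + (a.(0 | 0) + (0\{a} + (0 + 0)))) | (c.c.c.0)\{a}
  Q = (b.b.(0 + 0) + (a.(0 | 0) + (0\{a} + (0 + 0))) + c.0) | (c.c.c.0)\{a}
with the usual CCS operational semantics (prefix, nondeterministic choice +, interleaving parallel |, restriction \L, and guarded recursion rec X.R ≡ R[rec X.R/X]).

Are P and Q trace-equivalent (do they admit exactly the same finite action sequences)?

P's transition system — 16 states:
  p0 = (b.b.(0 + 0) + (a.(0 | 0) + (0\{a} + (0 + 0)))) | (c.c.c.0)\{a} has moves —a→ p1, —b→ p2, —c→ p3
  p1 = 0 | 0 | (c.c.c.0)\{a} has moves —c→ p4
  p2 = b.(0 + 0) | (c.c.c.0)\{a} has moves —b→ p5, —c→ p6
  p3 = (b.b.(0 + 0) + (a.(0 | 0) + (0\{a} + (0 + 0)))) | (c.c.0)\{a} has moves —a→ p4, —b→ p6, —c→ p7
  p4 = 0 | 0 | (c.c.0)\{a} has moves —c→ p8
  p5 = (0 + 0) | (c.c.c.0)\{a} has moves —c→ p9
  p6 = b.(0 + 0) | (c.c.0)\{a} has moves —b→ p9, —c→ p10
  p7 = (b.b.(0 + 0) + (a.(0 | 0) + (0\{a} + (0 + 0)))) | (c.0)\{a} has moves —a→ p8, —b→ p10, —c→ p11
  p8 = 0 | 0 | (c.0)\{a} has moves —c→ p12
  p9 = (0 + 0) | (c.c.0)\{a} has moves —c→ p13
  p10 = b.(0 + 0) | (c.0)\{a} has moves —b→ p13, —c→ p14
  p11 = (b.b.(0 + 0) + (a.(0 | 0) + (0\{a} + (0 + 0)))) | 0\{a} has moves —a→ p12, —b→ p14
  p12 = 0 | 0 | 0\{a} has moves deadlocked
  p13 = (0 + 0) | (c.0)\{a} has moves —c→ p15
  p14 = b.(0 + 0) | 0\{a} has moves —b→ p15
  p15 = (0 + 0) | 0\{a} has moves deadlocked
Q's transition system — 20 states:
  q0 = (b.b.(0 + 0) + (a.(0 | 0) + (0\{a} + (0 + 0))) + c.0) | (c.c.c.0)\{a} has moves —a→ q1, —b→ q2, —c→ q3, —c→ q4
  q1 = 0 | 0 | (c.c.c.0)\{a} has moves —c→ q5
  q2 = b.(0 + 0) | (c.c.c.0)\{a} has moves —b→ q6, —c→ q7
  q3 = (b.b.(0 + 0) + (a.(0 | 0) + (0\{a} + (0 + 0))) + c.0) | (c.c.0)\{a} has moves —a→ q5, —b→ q7, —c→ q8, —c→ q9
  q4 = 0 | (c.c.c.0)\{a} has moves —c→ q9
  q5 = 0 | 0 | (c.c.0)\{a} has moves —c→ q10
  q6 = (0 + 0) | (c.c.c.0)\{a} has moves —c→ q11
  q7 = b.(0 + 0) | (c.c.0)\{a} has moves —b→ q11, —c→ q12
  q8 = (b.b.(0 + 0) + (a.(0 | 0) + (0\{a} + (0 + 0))) + c.0) | (c.0)\{a} has moves —a→ q10, —b→ q12, —c→ q13, —c→ q14
  q9 = 0 | (c.c.0)\{a} has moves —c→ q14
  q10 = 0 | 0 | (c.0)\{a} has moves —c→ q15
  q11 = (0 + 0) | (c.c.0)\{a} has moves —c→ q16
  q12 = b.(0 + 0) | (c.0)\{a} has moves —b→ q16, —c→ q17
  q13 = (b.b.(0 + 0) + (a.(0 | 0) + (0\{a} + (0 + 0))) + c.0) | 0\{a} has moves —a→ q15, —b→ q17, —c→ q18
  q14 = 0 | (c.0)\{a} has moves —c→ q18
  q15 = 0 | 0 | 0\{a} has moves deadlocked
  q16 = (0 + 0) | (c.0)\{a} has moves —c→ q19
  q17 = b.(0 + 0) | 0\{a} has moves —b→ q19
  q18 = 0 | 0\{a} has moves deadlocked
  q19 = (0 + 0) | 0\{a} has moves deadlocked
Trace ⟨cccc⟩ through Q, begin at {q0}:
  after c @ step 1: {q3, q4}
  after c @ step 2: {q8, q9}
  after c @ step 3: {q13, q14}
  after c @ step 4: {q18}
  — Q admits the full trace.
Trace ⟨cccc⟩ through P, begin at {p0}:
  after c @ step 1: {p3}
  after c @ step 2: {p7}
  after c @ step 3: {p11}
  after c @ step 4: ∅ (P stuck)

traces(P) ≠ traces(Q) — witness ⟨cccc⟩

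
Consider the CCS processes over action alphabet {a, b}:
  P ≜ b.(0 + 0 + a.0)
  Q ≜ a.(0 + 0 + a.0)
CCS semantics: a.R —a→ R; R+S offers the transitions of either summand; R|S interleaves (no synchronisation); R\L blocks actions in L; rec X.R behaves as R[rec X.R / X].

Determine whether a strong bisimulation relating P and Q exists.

not bisimilar

LTS(P): 3 reachable states
  p0 = b.(0 + 0 + a.0) | =b=> p1
  p1 = 0 + 0 + a.0 | =a=> p2
  p2 = 0 | stopped
LTS(Q): 3 reachable states
  q0 = a.(0 + 0 + a.0) | =a=> q1
  q1 = 0 + 0 + a.0 | =a=> q2
  q2 = 0 | stopped
Bisimilarity quotient blocks:
  B0 = {p0}
  B1 = {p1, q1}
  B2 = {p2, q2}
  B3 = {q0}
p0 ∈ B0, q0 ∈ B3 → different blocks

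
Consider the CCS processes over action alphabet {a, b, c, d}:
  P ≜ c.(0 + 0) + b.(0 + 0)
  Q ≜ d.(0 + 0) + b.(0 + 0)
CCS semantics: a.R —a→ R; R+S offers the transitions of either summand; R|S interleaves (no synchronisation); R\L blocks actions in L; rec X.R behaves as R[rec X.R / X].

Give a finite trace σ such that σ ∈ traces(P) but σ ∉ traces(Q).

Reachable graph of P (2 states):
  s0 = c.(0 + 0) + b.(0 + 0) | -b-> s1, -c-> s1
  s1 = 0 + 0 | deadlocked
Reachable graph of Q (2 states):
  t0 = d.(0 + 0) + b.(0 + 0) | -b-> t1, -d-> t1
  t1 = 0 + 0 | deadlocked
Trace ⟨c⟩ through P, begin at {s0}:
  [1] c ⇒ {s1}
  ✓ P
Trace ⟨c⟩ through Q, begin at {t0}:
  [1] c ⇒ no successor for Q

c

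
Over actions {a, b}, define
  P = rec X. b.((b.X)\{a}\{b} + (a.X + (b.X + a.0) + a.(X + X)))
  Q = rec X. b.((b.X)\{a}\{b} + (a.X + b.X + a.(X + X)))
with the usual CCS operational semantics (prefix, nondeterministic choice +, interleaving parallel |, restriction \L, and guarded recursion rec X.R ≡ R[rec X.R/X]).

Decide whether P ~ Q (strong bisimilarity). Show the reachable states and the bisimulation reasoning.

P ≁ Q

LTS(P): 4 reachable states
  m0 = rec X. b.((b.X)\{a}\{b} + (a.X + (b.X + a.0) + a.(X + X))) has moves ··b··> m1
  m1 = (b.(rec X. b.((b.X)\{a}\{b} + (a.X + (b.X + a.0) + a.(X + X)))))\{a}\{b} + (a.(rec X. b.((b.X)\{a}\{b} + (a.X + (b.X + a.0) + a.(X + X)))) + (b.(rec X. b.((b.X)\{a}\{b} + (a.X + (b.X + a.0) + a.(X + X)))) + a.0) + a.((rec X. b.((b.X)\{a}\{b} + (a.X + (b.X + a.0) + a.(X + X)))) + (rec X. b.((b.X)\{a}\{b} + (a.X + (b.X + a.0) + a.(X + X)))))) has moves ··a··> m0, ··a··> m2, ··a··> m3, ··b··> m0
  m2 = (rec X. b.((b.X)\{a}\{b} + (a.X + (b.X + a.0) + a.(X + X)))) + (rec X. b.((b.X)\{a}\{b} + (a.X + (b.X + a.0) + a.(X + X)))) has moves ··b··> m1
  m3 = 0 has moves ·
LTS(Q): 3 reachable states
  n0 = rec X. b.((b.X)\{a}\{b} + (a.X + b.X + a.(X + X))) has moves ··b··> n1
  n1 = (b.(rec X. b.((b.X)\{a}\{b} + (a.X + b.X + a.(X + X)))))\{a}\{b} + (a.(rec X. b.((b.X)\{a}\{b} + (a.X + b.X + a.(X + X)))) + b.(rec X. b.((b.X)\{a}\{b} + (a.X + b.X + a.(X + X)))) + a.((rec X. b.((b.X)\{a}\{b} + (a.X + b.X + a.(X + X)))) + (rec X. b.((b.X)\{a}\{b} + (a.X + b.X + a.(X + X)))))) has moves ··a··> n0, ··a··> n2, ··b··> n0
  n2 = (rec X. b.((b.X)\{a}\{b} + (a.X + b.X + a.(X + X)))) + (rec X. b.((b.X)\{a}\{b} + (a.X + b.X + a.(X + X)))) has moves ··b··> n1
Partition-refinement fixed point:
  B0 = {m0, m2}
  B1 = {m1}
  B2 = {m3}
  B3 = {n0, n2}
  B4 = {n1}
m0 ∈ B0, n0 ∈ B3 → different blocks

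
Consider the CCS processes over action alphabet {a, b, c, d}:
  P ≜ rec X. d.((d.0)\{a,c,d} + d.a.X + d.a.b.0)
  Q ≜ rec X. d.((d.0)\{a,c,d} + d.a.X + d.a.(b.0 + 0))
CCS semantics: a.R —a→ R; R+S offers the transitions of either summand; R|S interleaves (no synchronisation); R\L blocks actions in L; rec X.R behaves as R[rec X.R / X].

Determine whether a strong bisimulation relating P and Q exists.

P ~ Q

Reachable graph of P (6 states):
  u0 = rec X. d.((d.0)\{a,c,d} + d.a.X + d.a.b.0) | ··d··> u1
  u1 = (d.0)\{a,c,d} + d.a.(rec X. d.((d.0)\{a,c,d} + d.a.X + d.a.b.0)) + d.a.b.0 | ··d··> u2, ··d··> u3
  u2 = a.(rec X. d.((d.0)\{a,c,d} + d.a.X + d.a.b.0)) | ··a··> u0
  u3 = a.b.0 | ··a··> u4
  u4 = b.0 | ··b··> u5
  u5 = 0 | stopped
Reachable graph of Q (6 states):
  v0 = rec X. d.((d.0)\{a,c,d} + d.a.X + d.a.(b.0 + 0)) | ··d··> v1
  v1 = (d.0)\{a,c,d} + d.a.(rec X. d.((d.0)\{a,c,d} + d.a.X + d.a.(b.0 + 0))) + d.a.(b.0 + 0) | ··d··> v2, ··d··> v3
  v2 = a.(b.0 + 0) | ··a··> v4
  v3 = a.(rec X. d.((d.0)\{a,c,d} + d.a.X + d.a.(b.0 + 0))) | ··a··> v0
  v4 = b.0 + 0 | ··b··> v5
  v5 = 0 | stopped
Bisimilarity quotient blocks:
  B0 = {u0, v0}
  B1 = {u1, v1}
  B2 = {u3, v2}
  B3 = {u4, v4}
  B4 = {u5, v5}
  B5 = {u2, v3}
u0 ∈ B0, v0 ∈ B0 → same block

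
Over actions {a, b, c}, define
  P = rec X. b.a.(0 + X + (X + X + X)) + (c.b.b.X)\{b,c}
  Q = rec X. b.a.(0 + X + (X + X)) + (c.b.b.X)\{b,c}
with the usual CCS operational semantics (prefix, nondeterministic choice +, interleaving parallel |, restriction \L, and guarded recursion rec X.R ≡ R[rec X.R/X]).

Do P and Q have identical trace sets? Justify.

Reachable graph of P (3 states):
  p0 = rec X. b.a.(0 + X + (X + X + X)) + (c.b.b.X)\{b,c} ⊢ --b--▸ p1
  p1 = a.(0 + (rec X. b.a.(0 + X + (X + X + X)) + (c.b.b.X)\{b,c}) + ((rec X. b.a.(0 + X + (X + X + X)) + (c.b.b.X)\{b,c}) + (rec X. b.a.(0 + X + (X + X + X)) + (c.b.b.X)\{b,c}) + (rec X. b.a.(0 + X + (X + X + X)) + (c.b.b.X)\{b,c}))) ⊢ --a--▸ p2
  p2 = 0 + (rec X. b.a.(0 + X + (X + X + X)) + (c.b.b.X)\{b,c}) + ((rec X. b.a.(0 + X + (X + X + X)) + (c.b.b.X)\{b,c}) + (rec X. b.a.(0 + X + (X + X + X)) + (c.b.b.X)\{b,c}) + (rec X. b.a.(0 + X + (X + X + X)) + (c.b.b.X)\{b,c})) ⊢ --b--▸ p1
Reachable graph of Q (3 states):
  q0 = rec X. b.a.(0 + X + (X + X)) + (c.b.b.X)\{b,c} ⊢ --b--▸ q1
  q1 = a.(0 + (rec X. b.a.(0 + X + (X + X)) + (c.b.b.X)\{b,c}) + ((rec X. b.a.(0 + X + (X + X)) + (c.b.b.X)\{b,c}) + (rec X. b.a.(0 + X + (X + X)) + (c.b.b.X)\{b,c}))) ⊢ --a--▸ q2
  q2 = 0 + (rec X. b.a.(0 + X + (X + X)) + (c.b.b.X)\{b,c}) + ((rec X. b.a.(0 + X + (X + X)) + (c.b.b.X)\{b,c}) + (rec X. b.a.(0 + X + (X + X)) + (c.b.b.X)\{b,c})) ⊢ --b--▸ q1
Partition-refinement fixed point:
  B0 = {p0, p2, q0, q2}
  B1 = {p1, q1}
p0 ∈ B0, q0 ∈ B0 → same block
Bisimilar ⇒ trace-equivalent.

trace-equivalent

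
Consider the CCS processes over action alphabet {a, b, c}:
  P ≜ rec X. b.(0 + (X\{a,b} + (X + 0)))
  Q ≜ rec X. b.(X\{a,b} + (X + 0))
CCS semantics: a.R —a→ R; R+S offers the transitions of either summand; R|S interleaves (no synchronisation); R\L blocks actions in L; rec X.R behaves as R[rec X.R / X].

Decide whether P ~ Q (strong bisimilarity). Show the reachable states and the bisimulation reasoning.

YES

Reachable graph of P (2 states):
  p0 = rec X. b.(0 + (X\{a,b} + (X + 0))) ⊢ ··b··> p1
  p1 = 0 + ((rec X. b.(0 + (X\{a,b} + (X + 0))))\{a,b} + ((rec X. b.(0 + (X\{a,b} + (X + 0)))) + 0)) ⊢ ··b··> p1
Reachable graph of Q (2 states):
  q0 = rec X. b.(X\{a,b} + (X + 0)) ⊢ ··b··> q1
  q1 = (rec X. b.(X\{a,b} + (X + 0)))\{a,b} + ((rec X. b.(X\{a,b} + (X + 0))) + 0) ⊢ ··b··> q1
Coarsest stable partition (strong bisimilarity classes):
  B0 = {p0, p1, q0, q1}
p0 ∈ B0, q0 ∈ B0 → same block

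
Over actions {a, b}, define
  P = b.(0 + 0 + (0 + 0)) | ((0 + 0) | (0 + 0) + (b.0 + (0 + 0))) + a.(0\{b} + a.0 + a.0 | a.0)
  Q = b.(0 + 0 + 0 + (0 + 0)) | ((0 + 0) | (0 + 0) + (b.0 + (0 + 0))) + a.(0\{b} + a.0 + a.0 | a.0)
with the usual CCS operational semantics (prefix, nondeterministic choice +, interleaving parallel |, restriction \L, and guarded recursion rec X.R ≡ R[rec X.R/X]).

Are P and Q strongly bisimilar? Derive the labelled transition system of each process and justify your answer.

bisimilar

P's transition system — 9 states:
  p0 = b.(0 + 0 + (0 + 0)) | ((0 + 0) | (0 + 0) + (b.0 + (0 + 0))) + a.(0\{b} + a.0 + a.0 | a.0) ⊢ —a→ p1, —b→ p2, —b→ p3
  p1 = 0\{b} + a.0 + a.0 | a.0 ⊢ —a→ p4, —a→ p5, —a→ p6
  p2 = (0 + 0 + (0 + 0)) | ((0 + 0) | (0 + 0) + (b.0 + (0 + 0))) ⊢ —b→ p7
  p3 = b.(0 + 0 + (0 + 0)) | 0 ⊢ —b→ p7
  p4 = 0 ⊢ ·
  p5 = 0 | a.0 ⊢ —a→ p8
  p6 = a.0 | 0 ⊢ —a→ p8
  p7 = (0 + 0 + (0 + 0)) | 0 ⊢ ·
  p8 = 0 | 0 ⊢ ·
Q's transition system — 9 states:
  q0 = b.(0 + 0 + 0 + (0 + 0)) | ((0 + 0) | (0 + 0) + (b.0 + (0 + 0))) + a.(0\{b} + a.0 + a.0 | a.0) ⊢ —a→ q1, —b→ q2, —b→ q3
  q1 = 0\{b} + a.0 + a.0 | a.0 ⊢ —a→ q4, —a→ q5, —a→ q6
  q2 = (0 + 0 + 0 + (0 + 0)) | ((0 + 0) | (0 + 0) + (b.0 + (0 + 0))) ⊢ —b→ q7
  q3 = b.(0 + 0 + 0 + (0 + 0)) | 0 ⊢ —b→ q7
  q4 = 0 ⊢ ·
  q5 = 0 | a.0 ⊢ —a→ q8
  q6 = a.0 | 0 ⊢ —a→ q8
  q7 = (0 + 0 + 0 + (0 + 0)) | 0 ⊢ ·
  q8 = 0 | 0 ⊢ ·
Bisimilarity quotient blocks:
  B0 = {p0, q0}
  B1 = {p1, q1}
  B2 = {p4, p7, p8, q4, q7, q8}
  B3 = {p5, p6, q5, q6}
  B4 = {p2, p3, q2, q3}
p0 ∈ B0, q0 ∈ B0 → same block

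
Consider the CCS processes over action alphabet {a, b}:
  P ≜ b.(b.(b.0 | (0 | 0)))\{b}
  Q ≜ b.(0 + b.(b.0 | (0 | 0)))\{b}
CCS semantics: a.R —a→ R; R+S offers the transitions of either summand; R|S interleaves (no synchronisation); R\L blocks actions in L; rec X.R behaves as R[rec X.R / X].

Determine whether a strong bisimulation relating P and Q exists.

LTS(P): 2 reachable states
  p0 = b.(b.(b.0 | (0 | 0)))\{b} | —b→ p1
  p1 = (b.(b.0 | (0 | 0)))\{b} | deadlocked
LTS(Q): 2 reachable states
  q0 = b.(0 + b.(b.0 | (0 | 0)))\{b} | —b→ q1
  q1 = (0 + b.(b.0 | (0 | 0)))\{b} | deadlocked
Bisimilarity quotient blocks:
  B0 = {p0, q0}
  B1 = {p1, q1}
p0 ∈ B0, q0 ∈ B0 → same block

YES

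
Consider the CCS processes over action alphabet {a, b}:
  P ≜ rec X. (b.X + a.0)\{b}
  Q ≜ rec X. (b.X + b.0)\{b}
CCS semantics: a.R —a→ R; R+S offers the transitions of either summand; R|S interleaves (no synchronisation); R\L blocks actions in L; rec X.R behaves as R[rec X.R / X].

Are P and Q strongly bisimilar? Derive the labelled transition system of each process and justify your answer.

LTS(P): 2 reachable states
  s0 = rec X. (b.X + a.0)\{b} :: ··a··> s1
  s1 = 0\{b} :: (no moves)
LTS(Q): 1 reachable states
  t0 = rec X. (b.X + b.0)\{b} :: (no moves)
Bisimilarity quotient blocks:
  B0 = {s0}
  B1 = {s1, t0}
s0 ∈ B0, t0 ∈ B1 → different blocks

P ≁ Q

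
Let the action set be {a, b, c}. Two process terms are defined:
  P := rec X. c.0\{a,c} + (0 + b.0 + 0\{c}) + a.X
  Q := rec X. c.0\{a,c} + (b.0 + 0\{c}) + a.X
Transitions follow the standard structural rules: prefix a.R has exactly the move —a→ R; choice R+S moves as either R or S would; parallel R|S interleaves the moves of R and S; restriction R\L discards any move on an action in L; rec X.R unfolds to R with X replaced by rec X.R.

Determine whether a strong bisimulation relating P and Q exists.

YES

Reachable graph of P (3 states):
  p0 = rec X. c.0\{a,c} + (0 + b.0 + 0\{c}) + a.X :: ··a··> p0, ··b··> p1, ··c··> p2
  p1 = 0 :: deadlocked
  p2 = 0\{a,c} :: deadlocked
Reachable graph of Q (3 states):
  q0 = rec X. c.0\{a,c} + (b.0 + 0\{c}) + a.X :: ··a··> q0, ··b··> q1, ··c··> q2
  q1 = 0 :: deadlocked
  q2 = 0\{a,c} :: deadlocked
Partition-refinement fixed point:
  B0 = {p0, q0}
  B1 = {p1, p2, q1, q2}
p0 ∈ B0, q0 ∈ B0 → same block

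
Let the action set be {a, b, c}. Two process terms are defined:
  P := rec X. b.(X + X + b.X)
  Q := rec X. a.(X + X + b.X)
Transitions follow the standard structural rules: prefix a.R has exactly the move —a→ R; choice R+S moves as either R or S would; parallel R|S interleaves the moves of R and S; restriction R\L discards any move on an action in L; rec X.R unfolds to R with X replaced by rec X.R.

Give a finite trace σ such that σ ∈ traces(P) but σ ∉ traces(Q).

LTS(P): 2 reachable states
  p0 = rec X. b.(X + X + b.X) → --b--▸ p1
  p1 = (rec X. b.(X + X + b.X)) + (rec X. b.(X + X + b.X)) + b.(rec X. b.(X + X + b.X)) → --b--▸ p0, --b--▸ p1
LTS(Q): 2 reachable states
  q0 = rec X. a.(X + X + b.X) → --a--▸ q1
  q1 = (rec X. a.(X + X + b.X)) + (rec X. a.(X + X + b.X)) + b.(rec X. a.(X + X + b.X)) → --a--▸ q1, --b--▸ q0
Run σ = ⟨b⟩ on P: start {p0}
  [1] b ⇒ {p1}
  ✓ P
Run σ = ⟨b⟩ on Q: start {q0}
  [1] b ⇒ no successor for Q

b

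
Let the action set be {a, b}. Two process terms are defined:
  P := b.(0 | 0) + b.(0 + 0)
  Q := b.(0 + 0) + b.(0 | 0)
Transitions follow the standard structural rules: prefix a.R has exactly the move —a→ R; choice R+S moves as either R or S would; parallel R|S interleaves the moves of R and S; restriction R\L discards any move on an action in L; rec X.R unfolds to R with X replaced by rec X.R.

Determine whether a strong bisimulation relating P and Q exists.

P ~ Q

Reachable graph of P (3 states):
  u0 = b.(0 | 0) + b.(0 + 0) | --b--▸ u1, --b--▸ u2
  u1 = 0 + 0 | ∅
  u2 = 0 | 0 | ∅
Reachable graph of Q (3 states):
  v0 = b.(0 + 0) + b.(0 | 0) | --b--▸ v1, --b--▸ v2
  v1 = 0 + 0 | ∅
  v2 = 0 | 0 | ∅
Partition-refinement fixed point:
  B0 = {u0, v0}
  B1 = {u1, u2, v1, v2}
u0 ∈ B0, v0 ∈ B0 → same block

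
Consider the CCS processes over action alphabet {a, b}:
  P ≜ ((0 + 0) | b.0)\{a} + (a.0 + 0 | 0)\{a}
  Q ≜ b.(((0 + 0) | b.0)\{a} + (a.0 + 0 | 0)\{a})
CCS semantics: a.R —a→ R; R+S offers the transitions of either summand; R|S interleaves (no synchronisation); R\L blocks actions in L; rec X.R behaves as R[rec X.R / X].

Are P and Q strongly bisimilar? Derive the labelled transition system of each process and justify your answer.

Reachable graph of P (2 states):
  u0 = ((0 + 0) | b.0)\{a} + (a.0 + 0 | 0)\{a} → -b-> u1
  u1 = ((0 + 0) | 0)\{a} → (no moves)
Reachable graph of Q (3 states):
  v0 = b.(((0 + 0) | b.0)\{a} + (a.0 + 0 | 0)\{a}) → -b-> v1
  v1 = ((0 + 0) | b.0)\{a} + (a.0 + 0 | 0)\{a} → -b-> v2
  v2 = ((0 + 0) | 0)\{a} → (no moves)
Coarsest stable partition (strong bisimilarity classes):
  B0 = {u0, v1}
  B1 = {u1, v2}
  B2 = {v0}
u0 ∈ B0, v0 ∈ B2 → different blocks

NO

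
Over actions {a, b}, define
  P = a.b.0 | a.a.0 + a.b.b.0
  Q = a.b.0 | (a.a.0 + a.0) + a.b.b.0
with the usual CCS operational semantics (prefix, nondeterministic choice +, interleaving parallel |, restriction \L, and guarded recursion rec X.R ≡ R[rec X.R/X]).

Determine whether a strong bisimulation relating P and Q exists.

P's transition system — 12 states:
  p0 = a.b.0 | a.a.0 + a.b.b.0 ⊢ -a-> p1, -a-> p2, -a-> p3
  p1 = a.b.0 | a.0 ⊢ -a-> p4, -a-> p5
  p2 = b.0 | a.a.0 ⊢ -a-> p5, -b-> p6
  p3 = b.b.0 ⊢ -b-> p7
  p4 = a.b.0 | 0 ⊢ -a-> p8
  p5 = b.0 | a.0 ⊢ -a-> p8, -b-> p9
  p6 = 0 | a.a.0 ⊢ -a-> p9
  p7 = b.0 ⊢ -b-> p10
  p8 = b.0 | 0 ⊢ -b-> p11
  p9 = 0 | a.0 ⊢ -a-> p11
  p10 = 0 ⊢ ∅
  p11 = 0 | 0 ⊢ ∅
Q's transition system — 12 states:
  q0 = a.b.0 | (a.a.0 + a.0) + a.b.b.0 ⊢ -a-> q1, -a-> q2, -a-> q3, -a-> q4
  q1 = a.b.0 | 0 ⊢ -a-> q5
  q2 = a.b.0 | a.0 ⊢ -a-> q1, -a-> q6
  q3 = b.0 | (a.a.0 + a.0) ⊢ -a-> q5, -a-> q6, -b-> q7
  q4 = b.b.0 ⊢ -b-> q8
  q5 = b.0 | 0 ⊢ -b-> q9
  q6 = b.0 | a.0 ⊢ -a-> q5, -b-> q10
  q7 = 0 | (a.a.0 + a.0) ⊢ -a-> q10, -a-> q9
  q8 = b.0 ⊢ -b-> q11
  q9 = 0 | 0 ⊢ ∅
  q10 = 0 | a.0 ⊢ -a-> q9
  q11 = 0 ⊢ ∅
Partition-refinement fixed point:
  B0 = {p0}
  B1 = {p2}
  B2 = {p5, q6}
  B3 = {p9, q10}
  B4 = {p10, p11, q11, q9}
  B5 = {p7, p8, q5, q8}
  B6 = {p6}
  B7 = {p3, q4}
  B8 = {p1, q2}
  B9 = {p4, q1}
  B10 = {q0}
  B11 = {q3}
  B12 = {q7}
p0 ∈ B0, q0 ∈ B10 → different blocks

NO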